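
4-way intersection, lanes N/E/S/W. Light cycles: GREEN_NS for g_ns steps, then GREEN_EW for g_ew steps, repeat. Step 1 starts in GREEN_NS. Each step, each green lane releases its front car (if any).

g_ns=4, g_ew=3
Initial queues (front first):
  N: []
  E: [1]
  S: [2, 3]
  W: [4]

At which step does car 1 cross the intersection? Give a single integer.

Step 1 [NS]: N:empty,E:wait,S:car2-GO,W:wait | queues: N=0 E=1 S=1 W=1
Step 2 [NS]: N:empty,E:wait,S:car3-GO,W:wait | queues: N=0 E=1 S=0 W=1
Step 3 [NS]: N:empty,E:wait,S:empty,W:wait | queues: N=0 E=1 S=0 W=1
Step 4 [NS]: N:empty,E:wait,S:empty,W:wait | queues: N=0 E=1 S=0 W=1
Step 5 [EW]: N:wait,E:car1-GO,S:wait,W:car4-GO | queues: N=0 E=0 S=0 W=0
Car 1 crosses at step 5

5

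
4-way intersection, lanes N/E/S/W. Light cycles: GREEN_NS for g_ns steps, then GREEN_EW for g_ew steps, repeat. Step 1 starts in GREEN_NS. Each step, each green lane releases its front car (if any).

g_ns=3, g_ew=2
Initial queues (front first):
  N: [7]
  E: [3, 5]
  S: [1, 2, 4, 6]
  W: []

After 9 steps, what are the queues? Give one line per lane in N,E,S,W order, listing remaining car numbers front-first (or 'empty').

Step 1 [NS]: N:car7-GO,E:wait,S:car1-GO,W:wait | queues: N=0 E=2 S=3 W=0
Step 2 [NS]: N:empty,E:wait,S:car2-GO,W:wait | queues: N=0 E=2 S=2 W=0
Step 3 [NS]: N:empty,E:wait,S:car4-GO,W:wait | queues: N=0 E=2 S=1 W=0
Step 4 [EW]: N:wait,E:car3-GO,S:wait,W:empty | queues: N=0 E=1 S=1 W=0
Step 5 [EW]: N:wait,E:car5-GO,S:wait,W:empty | queues: N=0 E=0 S=1 W=0
Step 6 [NS]: N:empty,E:wait,S:car6-GO,W:wait | queues: N=0 E=0 S=0 W=0

N: empty
E: empty
S: empty
W: empty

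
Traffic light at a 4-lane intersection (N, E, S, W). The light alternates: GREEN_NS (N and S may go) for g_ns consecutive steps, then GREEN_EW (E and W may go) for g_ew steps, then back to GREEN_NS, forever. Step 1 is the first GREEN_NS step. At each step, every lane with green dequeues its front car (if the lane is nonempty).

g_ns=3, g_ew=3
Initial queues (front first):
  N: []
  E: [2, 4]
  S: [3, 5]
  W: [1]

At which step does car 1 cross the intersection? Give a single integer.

Step 1 [NS]: N:empty,E:wait,S:car3-GO,W:wait | queues: N=0 E=2 S=1 W=1
Step 2 [NS]: N:empty,E:wait,S:car5-GO,W:wait | queues: N=0 E=2 S=0 W=1
Step 3 [NS]: N:empty,E:wait,S:empty,W:wait | queues: N=0 E=2 S=0 W=1
Step 4 [EW]: N:wait,E:car2-GO,S:wait,W:car1-GO | queues: N=0 E=1 S=0 W=0
Step 5 [EW]: N:wait,E:car4-GO,S:wait,W:empty | queues: N=0 E=0 S=0 W=0
Car 1 crosses at step 4

4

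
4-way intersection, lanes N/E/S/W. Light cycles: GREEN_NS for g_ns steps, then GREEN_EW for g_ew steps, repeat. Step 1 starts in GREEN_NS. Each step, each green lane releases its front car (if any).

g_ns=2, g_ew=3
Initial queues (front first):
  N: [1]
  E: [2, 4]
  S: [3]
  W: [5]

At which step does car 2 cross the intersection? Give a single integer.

Step 1 [NS]: N:car1-GO,E:wait,S:car3-GO,W:wait | queues: N=0 E=2 S=0 W=1
Step 2 [NS]: N:empty,E:wait,S:empty,W:wait | queues: N=0 E=2 S=0 W=1
Step 3 [EW]: N:wait,E:car2-GO,S:wait,W:car5-GO | queues: N=0 E=1 S=0 W=0
Step 4 [EW]: N:wait,E:car4-GO,S:wait,W:empty | queues: N=0 E=0 S=0 W=0
Car 2 crosses at step 3

3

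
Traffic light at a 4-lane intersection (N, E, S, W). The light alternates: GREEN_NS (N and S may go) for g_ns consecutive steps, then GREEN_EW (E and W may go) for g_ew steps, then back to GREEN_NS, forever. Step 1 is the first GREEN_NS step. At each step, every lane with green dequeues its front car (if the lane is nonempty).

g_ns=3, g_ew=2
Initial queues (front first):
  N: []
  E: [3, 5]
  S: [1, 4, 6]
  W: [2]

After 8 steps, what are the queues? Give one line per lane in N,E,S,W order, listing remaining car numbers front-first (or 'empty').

Step 1 [NS]: N:empty,E:wait,S:car1-GO,W:wait | queues: N=0 E=2 S=2 W=1
Step 2 [NS]: N:empty,E:wait,S:car4-GO,W:wait | queues: N=0 E=2 S=1 W=1
Step 3 [NS]: N:empty,E:wait,S:car6-GO,W:wait | queues: N=0 E=2 S=0 W=1
Step 4 [EW]: N:wait,E:car3-GO,S:wait,W:car2-GO | queues: N=0 E=1 S=0 W=0
Step 5 [EW]: N:wait,E:car5-GO,S:wait,W:empty | queues: N=0 E=0 S=0 W=0

N: empty
E: empty
S: empty
W: empty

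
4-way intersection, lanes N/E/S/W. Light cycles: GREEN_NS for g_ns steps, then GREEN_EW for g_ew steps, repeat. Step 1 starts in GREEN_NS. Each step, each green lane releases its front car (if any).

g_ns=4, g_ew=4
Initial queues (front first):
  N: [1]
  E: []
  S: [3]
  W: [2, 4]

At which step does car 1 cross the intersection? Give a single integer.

Step 1 [NS]: N:car1-GO,E:wait,S:car3-GO,W:wait | queues: N=0 E=0 S=0 W=2
Step 2 [NS]: N:empty,E:wait,S:empty,W:wait | queues: N=0 E=0 S=0 W=2
Step 3 [NS]: N:empty,E:wait,S:empty,W:wait | queues: N=0 E=0 S=0 W=2
Step 4 [NS]: N:empty,E:wait,S:empty,W:wait | queues: N=0 E=0 S=0 W=2
Step 5 [EW]: N:wait,E:empty,S:wait,W:car2-GO | queues: N=0 E=0 S=0 W=1
Step 6 [EW]: N:wait,E:empty,S:wait,W:car4-GO | queues: N=0 E=0 S=0 W=0
Car 1 crosses at step 1

1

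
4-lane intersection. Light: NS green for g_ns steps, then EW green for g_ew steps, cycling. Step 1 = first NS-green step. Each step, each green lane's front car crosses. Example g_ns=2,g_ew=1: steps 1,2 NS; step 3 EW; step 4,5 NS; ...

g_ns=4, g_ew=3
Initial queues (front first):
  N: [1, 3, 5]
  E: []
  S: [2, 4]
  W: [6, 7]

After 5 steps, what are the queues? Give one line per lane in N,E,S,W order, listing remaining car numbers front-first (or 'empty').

Step 1 [NS]: N:car1-GO,E:wait,S:car2-GO,W:wait | queues: N=2 E=0 S=1 W=2
Step 2 [NS]: N:car3-GO,E:wait,S:car4-GO,W:wait | queues: N=1 E=0 S=0 W=2
Step 3 [NS]: N:car5-GO,E:wait,S:empty,W:wait | queues: N=0 E=0 S=0 W=2
Step 4 [NS]: N:empty,E:wait,S:empty,W:wait | queues: N=0 E=0 S=0 W=2
Step 5 [EW]: N:wait,E:empty,S:wait,W:car6-GO | queues: N=0 E=0 S=0 W=1

N: empty
E: empty
S: empty
W: 7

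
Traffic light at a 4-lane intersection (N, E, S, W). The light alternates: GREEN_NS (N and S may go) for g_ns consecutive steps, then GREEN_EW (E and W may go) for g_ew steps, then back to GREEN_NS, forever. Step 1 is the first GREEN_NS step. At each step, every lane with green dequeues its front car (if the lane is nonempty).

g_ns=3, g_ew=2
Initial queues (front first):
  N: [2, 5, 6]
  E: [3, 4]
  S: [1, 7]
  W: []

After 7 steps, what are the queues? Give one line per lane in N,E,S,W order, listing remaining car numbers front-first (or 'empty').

Step 1 [NS]: N:car2-GO,E:wait,S:car1-GO,W:wait | queues: N=2 E=2 S=1 W=0
Step 2 [NS]: N:car5-GO,E:wait,S:car7-GO,W:wait | queues: N=1 E=2 S=0 W=0
Step 3 [NS]: N:car6-GO,E:wait,S:empty,W:wait | queues: N=0 E=2 S=0 W=0
Step 4 [EW]: N:wait,E:car3-GO,S:wait,W:empty | queues: N=0 E=1 S=0 W=0
Step 5 [EW]: N:wait,E:car4-GO,S:wait,W:empty | queues: N=0 E=0 S=0 W=0

N: empty
E: empty
S: empty
W: empty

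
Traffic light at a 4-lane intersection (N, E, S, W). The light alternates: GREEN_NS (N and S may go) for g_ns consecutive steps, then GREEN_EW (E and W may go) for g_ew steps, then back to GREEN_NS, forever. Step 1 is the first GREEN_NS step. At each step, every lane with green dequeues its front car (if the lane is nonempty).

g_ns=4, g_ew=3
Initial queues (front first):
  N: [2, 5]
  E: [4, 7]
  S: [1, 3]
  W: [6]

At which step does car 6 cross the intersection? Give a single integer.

Step 1 [NS]: N:car2-GO,E:wait,S:car1-GO,W:wait | queues: N=1 E=2 S=1 W=1
Step 2 [NS]: N:car5-GO,E:wait,S:car3-GO,W:wait | queues: N=0 E=2 S=0 W=1
Step 3 [NS]: N:empty,E:wait,S:empty,W:wait | queues: N=0 E=2 S=0 W=1
Step 4 [NS]: N:empty,E:wait,S:empty,W:wait | queues: N=0 E=2 S=0 W=1
Step 5 [EW]: N:wait,E:car4-GO,S:wait,W:car6-GO | queues: N=0 E=1 S=0 W=0
Step 6 [EW]: N:wait,E:car7-GO,S:wait,W:empty | queues: N=0 E=0 S=0 W=0
Car 6 crosses at step 5

5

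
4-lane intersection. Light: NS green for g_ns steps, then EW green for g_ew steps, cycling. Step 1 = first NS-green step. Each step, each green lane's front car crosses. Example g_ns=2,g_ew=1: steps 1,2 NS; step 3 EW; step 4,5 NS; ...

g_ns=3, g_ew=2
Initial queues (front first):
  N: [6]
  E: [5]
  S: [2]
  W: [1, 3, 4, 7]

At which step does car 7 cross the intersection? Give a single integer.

Step 1 [NS]: N:car6-GO,E:wait,S:car2-GO,W:wait | queues: N=0 E=1 S=0 W=4
Step 2 [NS]: N:empty,E:wait,S:empty,W:wait | queues: N=0 E=1 S=0 W=4
Step 3 [NS]: N:empty,E:wait,S:empty,W:wait | queues: N=0 E=1 S=0 W=4
Step 4 [EW]: N:wait,E:car5-GO,S:wait,W:car1-GO | queues: N=0 E=0 S=0 W=3
Step 5 [EW]: N:wait,E:empty,S:wait,W:car3-GO | queues: N=0 E=0 S=0 W=2
Step 6 [NS]: N:empty,E:wait,S:empty,W:wait | queues: N=0 E=0 S=0 W=2
Step 7 [NS]: N:empty,E:wait,S:empty,W:wait | queues: N=0 E=0 S=0 W=2
Step 8 [NS]: N:empty,E:wait,S:empty,W:wait | queues: N=0 E=0 S=0 W=2
Step 9 [EW]: N:wait,E:empty,S:wait,W:car4-GO | queues: N=0 E=0 S=0 W=1
Step 10 [EW]: N:wait,E:empty,S:wait,W:car7-GO | queues: N=0 E=0 S=0 W=0
Car 7 crosses at step 10

10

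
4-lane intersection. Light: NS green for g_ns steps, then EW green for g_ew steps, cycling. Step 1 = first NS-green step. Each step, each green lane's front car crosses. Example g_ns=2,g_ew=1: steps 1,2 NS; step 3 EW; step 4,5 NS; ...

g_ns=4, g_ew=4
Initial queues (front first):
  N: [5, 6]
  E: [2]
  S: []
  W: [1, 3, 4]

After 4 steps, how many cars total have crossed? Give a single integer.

Step 1 [NS]: N:car5-GO,E:wait,S:empty,W:wait | queues: N=1 E=1 S=0 W=3
Step 2 [NS]: N:car6-GO,E:wait,S:empty,W:wait | queues: N=0 E=1 S=0 W=3
Step 3 [NS]: N:empty,E:wait,S:empty,W:wait | queues: N=0 E=1 S=0 W=3
Step 4 [NS]: N:empty,E:wait,S:empty,W:wait | queues: N=0 E=1 S=0 W=3
Cars crossed by step 4: 2

Answer: 2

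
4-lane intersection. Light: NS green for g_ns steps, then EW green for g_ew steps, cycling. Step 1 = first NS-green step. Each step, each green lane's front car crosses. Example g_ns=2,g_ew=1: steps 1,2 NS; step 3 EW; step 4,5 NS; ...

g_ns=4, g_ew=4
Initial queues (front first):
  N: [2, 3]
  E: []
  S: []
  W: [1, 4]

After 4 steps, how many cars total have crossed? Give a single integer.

Answer: 2

Derivation:
Step 1 [NS]: N:car2-GO,E:wait,S:empty,W:wait | queues: N=1 E=0 S=0 W=2
Step 2 [NS]: N:car3-GO,E:wait,S:empty,W:wait | queues: N=0 E=0 S=0 W=2
Step 3 [NS]: N:empty,E:wait,S:empty,W:wait | queues: N=0 E=0 S=0 W=2
Step 4 [NS]: N:empty,E:wait,S:empty,W:wait | queues: N=0 E=0 S=0 W=2
Cars crossed by step 4: 2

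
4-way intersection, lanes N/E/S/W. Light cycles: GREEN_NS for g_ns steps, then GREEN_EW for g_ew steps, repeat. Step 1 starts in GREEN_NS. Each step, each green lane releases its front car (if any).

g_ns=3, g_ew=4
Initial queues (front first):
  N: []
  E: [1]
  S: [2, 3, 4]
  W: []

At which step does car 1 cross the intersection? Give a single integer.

Step 1 [NS]: N:empty,E:wait,S:car2-GO,W:wait | queues: N=0 E=1 S=2 W=0
Step 2 [NS]: N:empty,E:wait,S:car3-GO,W:wait | queues: N=0 E=1 S=1 W=0
Step 3 [NS]: N:empty,E:wait,S:car4-GO,W:wait | queues: N=0 E=1 S=0 W=0
Step 4 [EW]: N:wait,E:car1-GO,S:wait,W:empty | queues: N=0 E=0 S=0 W=0
Car 1 crosses at step 4

4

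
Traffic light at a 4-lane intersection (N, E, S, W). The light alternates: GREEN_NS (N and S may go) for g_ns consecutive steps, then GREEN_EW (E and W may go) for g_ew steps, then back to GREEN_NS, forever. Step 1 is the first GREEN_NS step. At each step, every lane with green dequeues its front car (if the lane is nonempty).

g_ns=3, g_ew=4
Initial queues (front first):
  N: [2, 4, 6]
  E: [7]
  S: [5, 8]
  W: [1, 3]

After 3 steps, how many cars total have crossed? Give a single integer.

Step 1 [NS]: N:car2-GO,E:wait,S:car5-GO,W:wait | queues: N=2 E=1 S=1 W=2
Step 2 [NS]: N:car4-GO,E:wait,S:car8-GO,W:wait | queues: N=1 E=1 S=0 W=2
Step 3 [NS]: N:car6-GO,E:wait,S:empty,W:wait | queues: N=0 E=1 S=0 W=2
Cars crossed by step 3: 5

Answer: 5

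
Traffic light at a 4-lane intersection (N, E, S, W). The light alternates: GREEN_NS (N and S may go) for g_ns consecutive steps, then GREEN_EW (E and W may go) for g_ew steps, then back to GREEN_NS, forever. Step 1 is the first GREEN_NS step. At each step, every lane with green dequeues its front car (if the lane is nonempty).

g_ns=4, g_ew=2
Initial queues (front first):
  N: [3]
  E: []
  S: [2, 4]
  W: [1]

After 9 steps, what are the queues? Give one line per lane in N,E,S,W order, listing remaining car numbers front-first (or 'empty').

Step 1 [NS]: N:car3-GO,E:wait,S:car2-GO,W:wait | queues: N=0 E=0 S=1 W=1
Step 2 [NS]: N:empty,E:wait,S:car4-GO,W:wait | queues: N=0 E=0 S=0 W=1
Step 3 [NS]: N:empty,E:wait,S:empty,W:wait | queues: N=0 E=0 S=0 W=1
Step 4 [NS]: N:empty,E:wait,S:empty,W:wait | queues: N=0 E=0 S=0 W=1
Step 5 [EW]: N:wait,E:empty,S:wait,W:car1-GO | queues: N=0 E=0 S=0 W=0

N: empty
E: empty
S: empty
W: empty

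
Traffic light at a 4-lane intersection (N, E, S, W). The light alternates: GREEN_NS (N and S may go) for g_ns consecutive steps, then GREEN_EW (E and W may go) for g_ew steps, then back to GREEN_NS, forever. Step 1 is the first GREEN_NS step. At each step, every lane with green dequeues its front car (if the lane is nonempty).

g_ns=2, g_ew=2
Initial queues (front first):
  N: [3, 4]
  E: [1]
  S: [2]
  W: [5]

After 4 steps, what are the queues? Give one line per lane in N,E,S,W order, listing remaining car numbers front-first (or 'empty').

Step 1 [NS]: N:car3-GO,E:wait,S:car2-GO,W:wait | queues: N=1 E=1 S=0 W=1
Step 2 [NS]: N:car4-GO,E:wait,S:empty,W:wait | queues: N=0 E=1 S=0 W=1
Step 3 [EW]: N:wait,E:car1-GO,S:wait,W:car5-GO | queues: N=0 E=0 S=0 W=0

N: empty
E: empty
S: empty
W: empty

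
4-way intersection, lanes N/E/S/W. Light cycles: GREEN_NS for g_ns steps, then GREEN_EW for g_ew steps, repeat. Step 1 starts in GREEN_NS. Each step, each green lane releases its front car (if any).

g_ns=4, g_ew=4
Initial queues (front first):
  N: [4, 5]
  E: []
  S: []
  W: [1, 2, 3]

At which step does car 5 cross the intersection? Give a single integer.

Step 1 [NS]: N:car4-GO,E:wait,S:empty,W:wait | queues: N=1 E=0 S=0 W=3
Step 2 [NS]: N:car5-GO,E:wait,S:empty,W:wait | queues: N=0 E=0 S=0 W=3
Step 3 [NS]: N:empty,E:wait,S:empty,W:wait | queues: N=0 E=0 S=0 W=3
Step 4 [NS]: N:empty,E:wait,S:empty,W:wait | queues: N=0 E=0 S=0 W=3
Step 5 [EW]: N:wait,E:empty,S:wait,W:car1-GO | queues: N=0 E=0 S=0 W=2
Step 6 [EW]: N:wait,E:empty,S:wait,W:car2-GO | queues: N=0 E=0 S=0 W=1
Step 7 [EW]: N:wait,E:empty,S:wait,W:car3-GO | queues: N=0 E=0 S=0 W=0
Car 5 crosses at step 2

2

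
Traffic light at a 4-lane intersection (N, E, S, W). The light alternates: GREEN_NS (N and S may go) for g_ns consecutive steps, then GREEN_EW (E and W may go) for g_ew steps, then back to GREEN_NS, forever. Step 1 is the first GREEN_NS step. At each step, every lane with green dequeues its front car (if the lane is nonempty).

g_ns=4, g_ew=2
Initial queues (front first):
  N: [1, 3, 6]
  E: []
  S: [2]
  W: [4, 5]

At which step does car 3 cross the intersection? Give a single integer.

Step 1 [NS]: N:car1-GO,E:wait,S:car2-GO,W:wait | queues: N=2 E=0 S=0 W=2
Step 2 [NS]: N:car3-GO,E:wait,S:empty,W:wait | queues: N=1 E=0 S=0 W=2
Step 3 [NS]: N:car6-GO,E:wait,S:empty,W:wait | queues: N=0 E=0 S=0 W=2
Step 4 [NS]: N:empty,E:wait,S:empty,W:wait | queues: N=0 E=0 S=0 W=2
Step 5 [EW]: N:wait,E:empty,S:wait,W:car4-GO | queues: N=0 E=0 S=0 W=1
Step 6 [EW]: N:wait,E:empty,S:wait,W:car5-GO | queues: N=0 E=0 S=0 W=0
Car 3 crosses at step 2

2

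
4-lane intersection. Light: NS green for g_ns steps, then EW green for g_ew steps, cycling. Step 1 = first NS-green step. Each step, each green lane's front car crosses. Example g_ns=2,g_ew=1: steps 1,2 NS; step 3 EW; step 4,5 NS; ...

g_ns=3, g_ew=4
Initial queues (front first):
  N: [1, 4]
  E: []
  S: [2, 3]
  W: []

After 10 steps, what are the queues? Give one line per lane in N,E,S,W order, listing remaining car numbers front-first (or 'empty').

Step 1 [NS]: N:car1-GO,E:wait,S:car2-GO,W:wait | queues: N=1 E=0 S=1 W=0
Step 2 [NS]: N:car4-GO,E:wait,S:car3-GO,W:wait | queues: N=0 E=0 S=0 W=0

N: empty
E: empty
S: empty
W: empty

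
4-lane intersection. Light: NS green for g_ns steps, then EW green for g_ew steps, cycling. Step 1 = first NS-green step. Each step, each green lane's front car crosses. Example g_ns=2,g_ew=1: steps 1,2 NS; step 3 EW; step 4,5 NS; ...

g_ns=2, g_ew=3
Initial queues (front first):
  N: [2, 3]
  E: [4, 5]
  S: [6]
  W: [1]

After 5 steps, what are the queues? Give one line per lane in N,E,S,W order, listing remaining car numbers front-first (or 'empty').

Step 1 [NS]: N:car2-GO,E:wait,S:car6-GO,W:wait | queues: N=1 E=2 S=0 W=1
Step 2 [NS]: N:car3-GO,E:wait,S:empty,W:wait | queues: N=0 E=2 S=0 W=1
Step 3 [EW]: N:wait,E:car4-GO,S:wait,W:car1-GO | queues: N=0 E=1 S=0 W=0
Step 4 [EW]: N:wait,E:car5-GO,S:wait,W:empty | queues: N=0 E=0 S=0 W=0

N: empty
E: empty
S: empty
W: empty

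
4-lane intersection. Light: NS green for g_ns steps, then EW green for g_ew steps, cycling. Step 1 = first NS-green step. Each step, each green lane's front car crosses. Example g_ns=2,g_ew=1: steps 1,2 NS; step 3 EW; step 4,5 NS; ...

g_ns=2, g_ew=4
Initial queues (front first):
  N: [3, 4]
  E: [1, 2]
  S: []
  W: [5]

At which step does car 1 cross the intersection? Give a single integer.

Step 1 [NS]: N:car3-GO,E:wait,S:empty,W:wait | queues: N=1 E=2 S=0 W=1
Step 2 [NS]: N:car4-GO,E:wait,S:empty,W:wait | queues: N=0 E=2 S=0 W=1
Step 3 [EW]: N:wait,E:car1-GO,S:wait,W:car5-GO | queues: N=0 E=1 S=0 W=0
Step 4 [EW]: N:wait,E:car2-GO,S:wait,W:empty | queues: N=0 E=0 S=0 W=0
Car 1 crosses at step 3

3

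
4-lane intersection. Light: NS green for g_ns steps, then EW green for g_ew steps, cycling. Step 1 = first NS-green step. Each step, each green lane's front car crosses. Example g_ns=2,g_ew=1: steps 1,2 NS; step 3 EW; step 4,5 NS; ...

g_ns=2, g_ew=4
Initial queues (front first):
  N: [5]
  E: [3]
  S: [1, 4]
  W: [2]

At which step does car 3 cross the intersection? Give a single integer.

Step 1 [NS]: N:car5-GO,E:wait,S:car1-GO,W:wait | queues: N=0 E=1 S=1 W=1
Step 2 [NS]: N:empty,E:wait,S:car4-GO,W:wait | queues: N=0 E=1 S=0 W=1
Step 3 [EW]: N:wait,E:car3-GO,S:wait,W:car2-GO | queues: N=0 E=0 S=0 W=0
Car 3 crosses at step 3

3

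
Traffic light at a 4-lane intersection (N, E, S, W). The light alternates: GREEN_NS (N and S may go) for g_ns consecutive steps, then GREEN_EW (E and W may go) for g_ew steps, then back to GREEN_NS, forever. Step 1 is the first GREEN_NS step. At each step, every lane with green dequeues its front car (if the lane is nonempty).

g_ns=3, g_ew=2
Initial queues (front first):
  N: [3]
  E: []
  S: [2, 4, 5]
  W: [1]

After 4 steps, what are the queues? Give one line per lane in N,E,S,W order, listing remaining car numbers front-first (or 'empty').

Step 1 [NS]: N:car3-GO,E:wait,S:car2-GO,W:wait | queues: N=0 E=0 S=2 W=1
Step 2 [NS]: N:empty,E:wait,S:car4-GO,W:wait | queues: N=0 E=0 S=1 W=1
Step 3 [NS]: N:empty,E:wait,S:car5-GO,W:wait | queues: N=0 E=0 S=0 W=1
Step 4 [EW]: N:wait,E:empty,S:wait,W:car1-GO | queues: N=0 E=0 S=0 W=0

N: empty
E: empty
S: empty
W: empty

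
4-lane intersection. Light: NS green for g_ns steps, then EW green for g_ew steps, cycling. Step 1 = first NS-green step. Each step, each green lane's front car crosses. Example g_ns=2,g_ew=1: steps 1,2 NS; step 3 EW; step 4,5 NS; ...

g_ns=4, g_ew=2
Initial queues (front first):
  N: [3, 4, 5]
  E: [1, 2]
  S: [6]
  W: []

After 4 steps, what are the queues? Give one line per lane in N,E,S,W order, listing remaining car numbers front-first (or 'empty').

Step 1 [NS]: N:car3-GO,E:wait,S:car6-GO,W:wait | queues: N=2 E=2 S=0 W=0
Step 2 [NS]: N:car4-GO,E:wait,S:empty,W:wait | queues: N=1 E=2 S=0 W=0
Step 3 [NS]: N:car5-GO,E:wait,S:empty,W:wait | queues: N=0 E=2 S=0 W=0
Step 4 [NS]: N:empty,E:wait,S:empty,W:wait | queues: N=0 E=2 S=0 W=0

N: empty
E: 1 2
S: empty
W: empty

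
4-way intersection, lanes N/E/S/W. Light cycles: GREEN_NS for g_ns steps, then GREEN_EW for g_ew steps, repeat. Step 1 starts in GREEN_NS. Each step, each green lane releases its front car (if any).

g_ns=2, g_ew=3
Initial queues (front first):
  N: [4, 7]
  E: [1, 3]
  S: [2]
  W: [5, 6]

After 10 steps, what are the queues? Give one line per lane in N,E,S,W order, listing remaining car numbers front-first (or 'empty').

Step 1 [NS]: N:car4-GO,E:wait,S:car2-GO,W:wait | queues: N=1 E=2 S=0 W=2
Step 2 [NS]: N:car7-GO,E:wait,S:empty,W:wait | queues: N=0 E=2 S=0 W=2
Step 3 [EW]: N:wait,E:car1-GO,S:wait,W:car5-GO | queues: N=0 E=1 S=0 W=1
Step 4 [EW]: N:wait,E:car3-GO,S:wait,W:car6-GO | queues: N=0 E=0 S=0 W=0

N: empty
E: empty
S: empty
W: empty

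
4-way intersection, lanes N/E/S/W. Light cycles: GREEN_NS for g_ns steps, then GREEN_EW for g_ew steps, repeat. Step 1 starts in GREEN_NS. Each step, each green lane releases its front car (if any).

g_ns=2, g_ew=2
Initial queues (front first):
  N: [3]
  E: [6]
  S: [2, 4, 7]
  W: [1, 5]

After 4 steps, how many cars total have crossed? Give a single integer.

Answer: 6

Derivation:
Step 1 [NS]: N:car3-GO,E:wait,S:car2-GO,W:wait | queues: N=0 E=1 S=2 W=2
Step 2 [NS]: N:empty,E:wait,S:car4-GO,W:wait | queues: N=0 E=1 S=1 W=2
Step 3 [EW]: N:wait,E:car6-GO,S:wait,W:car1-GO | queues: N=0 E=0 S=1 W=1
Step 4 [EW]: N:wait,E:empty,S:wait,W:car5-GO | queues: N=0 E=0 S=1 W=0
Cars crossed by step 4: 6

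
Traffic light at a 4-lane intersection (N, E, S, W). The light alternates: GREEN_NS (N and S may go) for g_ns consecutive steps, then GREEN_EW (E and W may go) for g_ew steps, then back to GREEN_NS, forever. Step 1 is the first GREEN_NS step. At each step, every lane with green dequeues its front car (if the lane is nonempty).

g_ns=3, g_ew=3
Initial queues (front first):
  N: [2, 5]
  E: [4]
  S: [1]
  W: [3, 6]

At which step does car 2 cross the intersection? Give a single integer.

Step 1 [NS]: N:car2-GO,E:wait,S:car1-GO,W:wait | queues: N=1 E=1 S=0 W=2
Step 2 [NS]: N:car5-GO,E:wait,S:empty,W:wait | queues: N=0 E=1 S=0 W=2
Step 3 [NS]: N:empty,E:wait,S:empty,W:wait | queues: N=0 E=1 S=0 W=2
Step 4 [EW]: N:wait,E:car4-GO,S:wait,W:car3-GO | queues: N=0 E=0 S=0 W=1
Step 5 [EW]: N:wait,E:empty,S:wait,W:car6-GO | queues: N=0 E=0 S=0 W=0
Car 2 crosses at step 1

1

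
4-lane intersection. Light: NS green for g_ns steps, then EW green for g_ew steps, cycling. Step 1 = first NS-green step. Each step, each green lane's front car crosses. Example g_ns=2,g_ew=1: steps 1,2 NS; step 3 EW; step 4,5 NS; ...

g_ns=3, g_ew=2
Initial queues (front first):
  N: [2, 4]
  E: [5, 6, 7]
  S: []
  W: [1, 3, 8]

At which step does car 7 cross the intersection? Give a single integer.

Step 1 [NS]: N:car2-GO,E:wait,S:empty,W:wait | queues: N=1 E=3 S=0 W=3
Step 2 [NS]: N:car4-GO,E:wait,S:empty,W:wait | queues: N=0 E=3 S=0 W=3
Step 3 [NS]: N:empty,E:wait,S:empty,W:wait | queues: N=0 E=3 S=0 W=3
Step 4 [EW]: N:wait,E:car5-GO,S:wait,W:car1-GO | queues: N=0 E=2 S=0 W=2
Step 5 [EW]: N:wait,E:car6-GO,S:wait,W:car3-GO | queues: N=0 E=1 S=0 W=1
Step 6 [NS]: N:empty,E:wait,S:empty,W:wait | queues: N=0 E=1 S=0 W=1
Step 7 [NS]: N:empty,E:wait,S:empty,W:wait | queues: N=0 E=1 S=0 W=1
Step 8 [NS]: N:empty,E:wait,S:empty,W:wait | queues: N=0 E=1 S=0 W=1
Step 9 [EW]: N:wait,E:car7-GO,S:wait,W:car8-GO | queues: N=0 E=0 S=0 W=0
Car 7 crosses at step 9

9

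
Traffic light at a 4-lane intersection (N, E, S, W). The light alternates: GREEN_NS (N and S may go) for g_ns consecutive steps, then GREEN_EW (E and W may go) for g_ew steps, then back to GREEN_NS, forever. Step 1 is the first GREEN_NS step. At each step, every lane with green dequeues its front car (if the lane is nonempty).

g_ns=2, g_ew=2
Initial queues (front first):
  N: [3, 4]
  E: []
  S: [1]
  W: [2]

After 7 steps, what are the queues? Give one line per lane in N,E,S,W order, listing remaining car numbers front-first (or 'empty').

Step 1 [NS]: N:car3-GO,E:wait,S:car1-GO,W:wait | queues: N=1 E=0 S=0 W=1
Step 2 [NS]: N:car4-GO,E:wait,S:empty,W:wait | queues: N=0 E=0 S=0 W=1
Step 3 [EW]: N:wait,E:empty,S:wait,W:car2-GO | queues: N=0 E=0 S=0 W=0

N: empty
E: empty
S: empty
W: empty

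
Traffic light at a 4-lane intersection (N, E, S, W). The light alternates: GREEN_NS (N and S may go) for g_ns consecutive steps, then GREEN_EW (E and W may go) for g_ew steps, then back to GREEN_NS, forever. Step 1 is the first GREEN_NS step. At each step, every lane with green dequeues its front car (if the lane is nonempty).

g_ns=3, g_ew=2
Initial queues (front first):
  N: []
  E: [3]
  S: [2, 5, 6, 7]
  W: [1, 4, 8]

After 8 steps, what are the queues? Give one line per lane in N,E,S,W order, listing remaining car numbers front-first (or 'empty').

Step 1 [NS]: N:empty,E:wait,S:car2-GO,W:wait | queues: N=0 E=1 S=3 W=3
Step 2 [NS]: N:empty,E:wait,S:car5-GO,W:wait | queues: N=0 E=1 S=2 W=3
Step 3 [NS]: N:empty,E:wait,S:car6-GO,W:wait | queues: N=0 E=1 S=1 W=3
Step 4 [EW]: N:wait,E:car3-GO,S:wait,W:car1-GO | queues: N=0 E=0 S=1 W=2
Step 5 [EW]: N:wait,E:empty,S:wait,W:car4-GO | queues: N=0 E=0 S=1 W=1
Step 6 [NS]: N:empty,E:wait,S:car7-GO,W:wait | queues: N=0 E=0 S=0 W=1
Step 7 [NS]: N:empty,E:wait,S:empty,W:wait | queues: N=0 E=0 S=0 W=1
Step 8 [NS]: N:empty,E:wait,S:empty,W:wait | queues: N=0 E=0 S=0 W=1

N: empty
E: empty
S: empty
W: 8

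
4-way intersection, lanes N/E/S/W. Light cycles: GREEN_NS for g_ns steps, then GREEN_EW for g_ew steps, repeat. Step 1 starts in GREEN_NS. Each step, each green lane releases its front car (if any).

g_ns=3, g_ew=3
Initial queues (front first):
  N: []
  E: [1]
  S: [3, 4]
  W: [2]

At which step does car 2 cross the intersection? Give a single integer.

Step 1 [NS]: N:empty,E:wait,S:car3-GO,W:wait | queues: N=0 E=1 S=1 W=1
Step 2 [NS]: N:empty,E:wait,S:car4-GO,W:wait | queues: N=0 E=1 S=0 W=1
Step 3 [NS]: N:empty,E:wait,S:empty,W:wait | queues: N=0 E=1 S=0 W=1
Step 4 [EW]: N:wait,E:car1-GO,S:wait,W:car2-GO | queues: N=0 E=0 S=0 W=0
Car 2 crosses at step 4

4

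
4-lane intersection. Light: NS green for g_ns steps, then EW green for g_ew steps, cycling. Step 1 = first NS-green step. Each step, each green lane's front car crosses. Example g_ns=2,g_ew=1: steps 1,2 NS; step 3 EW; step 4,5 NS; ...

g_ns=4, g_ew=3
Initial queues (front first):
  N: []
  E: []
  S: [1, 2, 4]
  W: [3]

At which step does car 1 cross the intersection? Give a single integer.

Step 1 [NS]: N:empty,E:wait,S:car1-GO,W:wait | queues: N=0 E=0 S=2 W=1
Step 2 [NS]: N:empty,E:wait,S:car2-GO,W:wait | queues: N=0 E=0 S=1 W=1
Step 3 [NS]: N:empty,E:wait,S:car4-GO,W:wait | queues: N=0 E=0 S=0 W=1
Step 4 [NS]: N:empty,E:wait,S:empty,W:wait | queues: N=0 E=0 S=0 W=1
Step 5 [EW]: N:wait,E:empty,S:wait,W:car3-GO | queues: N=0 E=0 S=0 W=0
Car 1 crosses at step 1

1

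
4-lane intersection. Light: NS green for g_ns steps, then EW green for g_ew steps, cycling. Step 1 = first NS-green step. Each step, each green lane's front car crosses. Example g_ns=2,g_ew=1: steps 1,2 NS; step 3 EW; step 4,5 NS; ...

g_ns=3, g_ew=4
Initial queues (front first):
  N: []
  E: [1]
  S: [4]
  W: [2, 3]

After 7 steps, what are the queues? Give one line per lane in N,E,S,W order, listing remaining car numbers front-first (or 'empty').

Step 1 [NS]: N:empty,E:wait,S:car4-GO,W:wait | queues: N=0 E=1 S=0 W=2
Step 2 [NS]: N:empty,E:wait,S:empty,W:wait | queues: N=0 E=1 S=0 W=2
Step 3 [NS]: N:empty,E:wait,S:empty,W:wait | queues: N=0 E=1 S=0 W=2
Step 4 [EW]: N:wait,E:car1-GO,S:wait,W:car2-GO | queues: N=0 E=0 S=0 W=1
Step 5 [EW]: N:wait,E:empty,S:wait,W:car3-GO | queues: N=0 E=0 S=0 W=0

N: empty
E: empty
S: empty
W: empty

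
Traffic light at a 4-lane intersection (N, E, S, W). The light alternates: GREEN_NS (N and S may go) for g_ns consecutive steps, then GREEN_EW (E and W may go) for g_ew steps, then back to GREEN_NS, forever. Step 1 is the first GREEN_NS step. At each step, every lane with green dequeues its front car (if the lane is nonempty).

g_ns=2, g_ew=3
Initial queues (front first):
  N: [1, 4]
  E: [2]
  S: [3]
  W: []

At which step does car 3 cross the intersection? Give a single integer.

Step 1 [NS]: N:car1-GO,E:wait,S:car3-GO,W:wait | queues: N=1 E=1 S=0 W=0
Step 2 [NS]: N:car4-GO,E:wait,S:empty,W:wait | queues: N=0 E=1 S=0 W=0
Step 3 [EW]: N:wait,E:car2-GO,S:wait,W:empty | queues: N=0 E=0 S=0 W=0
Car 3 crosses at step 1

1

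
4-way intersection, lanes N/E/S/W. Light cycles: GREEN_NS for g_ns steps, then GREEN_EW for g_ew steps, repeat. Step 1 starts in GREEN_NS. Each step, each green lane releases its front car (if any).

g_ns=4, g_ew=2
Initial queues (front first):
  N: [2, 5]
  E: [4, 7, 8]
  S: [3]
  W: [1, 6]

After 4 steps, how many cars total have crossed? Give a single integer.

Step 1 [NS]: N:car2-GO,E:wait,S:car3-GO,W:wait | queues: N=1 E=3 S=0 W=2
Step 2 [NS]: N:car5-GO,E:wait,S:empty,W:wait | queues: N=0 E=3 S=0 W=2
Step 3 [NS]: N:empty,E:wait,S:empty,W:wait | queues: N=0 E=3 S=0 W=2
Step 4 [NS]: N:empty,E:wait,S:empty,W:wait | queues: N=0 E=3 S=0 W=2
Cars crossed by step 4: 3

Answer: 3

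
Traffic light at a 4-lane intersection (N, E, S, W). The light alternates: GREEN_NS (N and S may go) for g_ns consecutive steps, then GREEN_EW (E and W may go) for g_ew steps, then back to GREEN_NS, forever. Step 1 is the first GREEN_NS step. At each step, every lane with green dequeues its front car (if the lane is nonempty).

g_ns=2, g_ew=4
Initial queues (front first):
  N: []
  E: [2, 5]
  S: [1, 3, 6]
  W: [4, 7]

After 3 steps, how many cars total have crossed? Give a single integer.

Step 1 [NS]: N:empty,E:wait,S:car1-GO,W:wait | queues: N=0 E=2 S=2 W=2
Step 2 [NS]: N:empty,E:wait,S:car3-GO,W:wait | queues: N=0 E=2 S=1 W=2
Step 3 [EW]: N:wait,E:car2-GO,S:wait,W:car4-GO | queues: N=0 E=1 S=1 W=1
Cars crossed by step 3: 4

Answer: 4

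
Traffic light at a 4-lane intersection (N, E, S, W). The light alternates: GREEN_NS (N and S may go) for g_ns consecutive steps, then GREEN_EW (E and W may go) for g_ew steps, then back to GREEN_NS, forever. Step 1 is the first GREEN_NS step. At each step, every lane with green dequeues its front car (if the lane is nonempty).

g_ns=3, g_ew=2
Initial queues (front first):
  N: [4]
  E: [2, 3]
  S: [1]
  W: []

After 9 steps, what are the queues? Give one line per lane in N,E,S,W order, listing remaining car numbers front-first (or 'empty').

Step 1 [NS]: N:car4-GO,E:wait,S:car1-GO,W:wait | queues: N=0 E=2 S=0 W=0
Step 2 [NS]: N:empty,E:wait,S:empty,W:wait | queues: N=0 E=2 S=0 W=0
Step 3 [NS]: N:empty,E:wait,S:empty,W:wait | queues: N=0 E=2 S=0 W=0
Step 4 [EW]: N:wait,E:car2-GO,S:wait,W:empty | queues: N=0 E=1 S=0 W=0
Step 5 [EW]: N:wait,E:car3-GO,S:wait,W:empty | queues: N=0 E=0 S=0 W=0

N: empty
E: empty
S: empty
W: empty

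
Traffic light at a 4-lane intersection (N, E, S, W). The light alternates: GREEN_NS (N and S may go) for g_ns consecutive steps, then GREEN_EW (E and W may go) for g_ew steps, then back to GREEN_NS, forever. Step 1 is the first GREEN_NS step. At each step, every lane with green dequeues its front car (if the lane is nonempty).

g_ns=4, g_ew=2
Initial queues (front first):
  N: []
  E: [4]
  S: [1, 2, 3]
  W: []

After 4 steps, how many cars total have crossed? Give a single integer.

Step 1 [NS]: N:empty,E:wait,S:car1-GO,W:wait | queues: N=0 E=1 S=2 W=0
Step 2 [NS]: N:empty,E:wait,S:car2-GO,W:wait | queues: N=0 E=1 S=1 W=0
Step 3 [NS]: N:empty,E:wait,S:car3-GO,W:wait | queues: N=0 E=1 S=0 W=0
Step 4 [NS]: N:empty,E:wait,S:empty,W:wait | queues: N=0 E=1 S=0 W=0
Cars crossed by step 4: 3

Answer: 3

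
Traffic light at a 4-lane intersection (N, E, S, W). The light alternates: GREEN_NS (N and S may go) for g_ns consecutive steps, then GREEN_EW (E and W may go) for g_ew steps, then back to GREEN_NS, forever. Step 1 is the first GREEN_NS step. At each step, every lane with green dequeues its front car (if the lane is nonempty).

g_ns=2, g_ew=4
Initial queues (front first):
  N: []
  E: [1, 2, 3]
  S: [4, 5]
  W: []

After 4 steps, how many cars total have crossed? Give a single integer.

Answer: 4

Derivation:
Step 1 [NS]: N:empty,E:wait,S:car4-GO,W:wait | queues: N=0 E=3 S=1 W=0
Step 2 [NS]: N:empty,E:wait,S:car5-GO,W:wait | queues: N=0 E=3 S=0 W=0
Step 3 [EW]: N:wait,E:car1-GO,S:wait,W:empty | queues: N=0 E=2 S=0 W=0
Step 4 [EW]: N:wait,E:car2-GO,S:wait,W:empty | queues: N=0 E=1 S=0 W=0
Cars crossed by step 4: 4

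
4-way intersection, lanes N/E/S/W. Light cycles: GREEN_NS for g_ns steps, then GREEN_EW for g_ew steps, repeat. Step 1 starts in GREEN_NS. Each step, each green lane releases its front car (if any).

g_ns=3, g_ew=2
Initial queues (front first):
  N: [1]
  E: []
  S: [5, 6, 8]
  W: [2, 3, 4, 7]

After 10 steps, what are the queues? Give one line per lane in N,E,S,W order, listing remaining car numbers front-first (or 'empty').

Step 1 [NS]: N:car1-GO,E:wait,S:car5-GO,W:wait | queues: N=0 E=0 S=2 W=4
Step 2 [NS]: N:empty,E:wait,S:car6-GO,W:wait | queues: N=0 E=0 S=1 W=4
Step 3 [NS]: N:empty,E:wait,S:car8-GO,W:wait | queues: N=0 E=0 S=0 W=4
Step 4 [EW]: N:wait,E:empty,S:wait,W:car2-GO | queues: N=0 E=0 S=0 W=3
Step 5 [EW]: N:wait,E:empty,S:wait,W:car3-GO | queues: N=0 E=0 S=0 W=2
Step 6 [NS]: N:empty,E:wait,S:empty,W:wait | queues: N=0 E=0 S=0 W=2
Step 7 [NS]: N:empty,E:wait,S:empty,W:wait | queues: N=0 E=0 S=0 W=2
Step 8 [NS]: N:empty,E:wait,S:empty,W:wait | queues: N=0 E=0 S=0 W=2
Step 9 [EW]: N:wait,E:empty,S:wait,W:car4-GO | queues: N=0 E=0 S=0 W=1
Step 10 [EW]: N:wait,E:empty,S:wait,W:car7-GO | queues: N=0 E=0 S=0 W=0

N: empty
E: empty
S: empty
W: empty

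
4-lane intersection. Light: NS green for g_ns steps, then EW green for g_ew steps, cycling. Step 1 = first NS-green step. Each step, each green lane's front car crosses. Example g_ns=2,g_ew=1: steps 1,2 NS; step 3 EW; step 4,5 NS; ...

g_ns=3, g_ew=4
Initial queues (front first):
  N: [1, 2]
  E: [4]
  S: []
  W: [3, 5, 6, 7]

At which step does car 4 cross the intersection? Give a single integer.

Step 1 [NS]: N:car1-GO,E:wait,S:empty,W:wait | queues: N=1 E=1 S=0 W=4
Step 2 [NS]: N:car2-GO,E:wait,S:empty,W:wait | queues: N=0 E=1 S=0 W=4
Step 3 [NS]: N:empty,E:wait,S:empty,W:wait | queues: N=0 E=1 S=0 W=4
Step 4 [EW]: N:wait,E:car4-GO,S:wait,W:car3-GO | queues: N=0 E=0 S=0 W=3
Step 5 [EW]: N:wait,E:empty,S:wait,W:car5-GO | queues: N=0 E=0 S=0 W=2
Step 6 [EW]: N:wait,E:empty,S:wait,W:car6-GO | queues: N=0 E=0 S=0 W=1
Step 7 [EW]: N:wait,E:empty,S:wait,W:car7-GO | queues: N=0 E=0 S=0 W=0
Car 4 crosses at step 4

4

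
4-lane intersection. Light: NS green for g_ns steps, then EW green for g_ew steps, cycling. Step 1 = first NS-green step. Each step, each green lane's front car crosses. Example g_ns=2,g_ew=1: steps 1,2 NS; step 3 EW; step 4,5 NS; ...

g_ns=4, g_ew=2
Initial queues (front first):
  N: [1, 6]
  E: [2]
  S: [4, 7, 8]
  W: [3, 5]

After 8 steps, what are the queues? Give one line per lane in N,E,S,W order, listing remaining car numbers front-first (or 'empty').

Step 1 [NS]: N:car1-GO,E:wait,S:car4-GO,W:wait | queues: N=1 E=1 S=2 W=2
Step 2 [NS]: N:car6-GO,E:wait,S:car7-GO,W:wait | queues: N=0 E=1 S=1 W=2
Step 3 [NS]: N:empty,E:wait,S:car8-GO,W:wait | queues: N=0 E=1 S=0 W=2
Step 4 [NS]: N:empty,E:wait,S:empty,W:wait | queues: N=0 E=1 S=0 W=2
Step 5 [EW]: N:wait,E:car2-GO,S:wait,W:car3-GO | queues: N=0 E=0 S=0 W=1
Step 6 [EW]: N:wait,E:empty,S:wait,W:car5-GO | queues: N=0 E=0 S=0 W=0

N: empty
E: empty
S: empty
W: empty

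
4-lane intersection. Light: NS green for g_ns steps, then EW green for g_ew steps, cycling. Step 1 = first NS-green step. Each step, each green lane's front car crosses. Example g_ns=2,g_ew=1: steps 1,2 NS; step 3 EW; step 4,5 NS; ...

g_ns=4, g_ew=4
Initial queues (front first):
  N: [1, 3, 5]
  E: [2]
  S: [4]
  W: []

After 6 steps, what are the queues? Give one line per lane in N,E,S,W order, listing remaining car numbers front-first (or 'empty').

Step 1 [NS]: N:car1-GO,E:wait,S:car4-GO,W:wait | queues: N=2 E=1 S=0 W=0
Step 2 [NS]: N:car3-GO,E:wait,S:empty,W:wait | queues: N=1 E=1 S=0 W=0
Step 3 [NS]: N:car5-GO,E:wait,S:empty,W:wait | queues: N=0 E=1 S=0 W=0
Step 4 [NS]: N:empty,E:wait,S:empty,W:wait | queues: N=0 E=1 S=0 W=0
Step 5 [EW]: N:wait,E:car2-GO,S:wait,W:empty | queues: N=0 E=0 S=0 W=0

N: empty
E: empty
S: empty
W: empty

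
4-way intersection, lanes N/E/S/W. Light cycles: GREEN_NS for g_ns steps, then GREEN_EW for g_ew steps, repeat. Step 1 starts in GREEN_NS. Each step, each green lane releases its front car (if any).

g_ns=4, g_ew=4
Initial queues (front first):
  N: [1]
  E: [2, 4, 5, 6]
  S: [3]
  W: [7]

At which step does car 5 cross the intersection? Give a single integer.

Step 1 [NS]: N:car1-GO,E:wait,S:car3-GO,W:wait | queues: N=0 E=4 S=0 W=1
Step 2 [NS]: N:empty,E:wait,S:empty,W:wait | queues: N=0 E=4 S=0 W=1
Step 3 [NS]: N:empty,E:wait,S:empty,W:wait | queues: N=0 E=4 S=0 W=1
Step 4 [NS]: N:empty,E:wait,S:empty,W:wait | queues: N=0 E=4 S=0 W=1
Step 5 [EW]: N:wait,E:car2-GO,S:wait,W:car7-GO | queues: N=0 E=3 S=0 W=0
Step 6 [EW]: N:wait,E:car4-GO,S:wait,W:empty | queues: N=0 E=2 S=0 W=0
Step 7 [EW]: N:wait,E:car5-GO,S:wait,W:empty | queues: N=0 E=1 S=0 W=0
Step 8 [EW]: N:wait,E:car6-GO,S:wait,W:empty | queues: N=0 E=0 S=0 W=0
Car 5 crosses at step 7

7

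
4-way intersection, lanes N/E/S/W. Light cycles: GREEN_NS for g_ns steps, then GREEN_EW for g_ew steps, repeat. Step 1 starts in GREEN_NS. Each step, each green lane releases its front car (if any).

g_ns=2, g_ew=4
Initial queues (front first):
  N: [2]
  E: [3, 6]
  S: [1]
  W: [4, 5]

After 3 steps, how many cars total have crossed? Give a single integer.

Answer: 4

Derivation:
Step 1 [NS]: N:car2-GO,E:wait,S:car1-GO,W:wait | queues: N=0 E=2 S=0 W=2
Step 2 [NS]: N:empty,E:wait,S:empty,W:wait | queues: N=0 E=2 S=0 W=2
Step 3 [EW]: N:wait,E:car3-GO,S:wait,W:car4-GO | queues: N=0 E=1 S=0 W=1
Cars crossed by step 3: 4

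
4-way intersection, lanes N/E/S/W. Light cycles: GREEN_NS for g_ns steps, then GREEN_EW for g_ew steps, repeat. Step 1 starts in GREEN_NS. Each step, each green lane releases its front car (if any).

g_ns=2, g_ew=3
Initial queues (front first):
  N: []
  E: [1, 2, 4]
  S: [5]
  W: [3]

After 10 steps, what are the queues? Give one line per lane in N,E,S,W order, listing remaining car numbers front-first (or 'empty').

Step 1 [NS]: N:empty,E:wait,S:car5-GO,W:wait | queues: N=0 E=3 S=0 W=1
Step 2 [NS]: N:empty,E:wait,S:empty,W:wait | queues: N=0 E=3 S=0 W=1
Step 3 [EW]: N:wait,E:car1-GO,S:wait,W:car3-GO | queues: N=0 E=2 S=0 W=0
Step 4 [EW]: N:wait,E:car2-GO,S:wait,W:empty | queues: N=0 E=1 S=0 W=0
Step 5 [EW]: N:wait,E:car4-GO,S:wait,W:empty | queues: N=0 E=0 S=0 W=0

N: empty
E: empty
S: empty
W: empty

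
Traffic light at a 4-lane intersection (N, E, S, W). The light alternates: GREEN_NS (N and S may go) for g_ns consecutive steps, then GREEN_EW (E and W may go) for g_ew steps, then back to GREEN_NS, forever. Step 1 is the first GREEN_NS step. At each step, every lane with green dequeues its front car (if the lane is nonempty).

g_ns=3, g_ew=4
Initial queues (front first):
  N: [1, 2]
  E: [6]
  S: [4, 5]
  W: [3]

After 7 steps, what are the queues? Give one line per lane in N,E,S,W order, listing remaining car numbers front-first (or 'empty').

Step 1 [NS]: N:car1-GO,E:wait,S:car4-GO,W:wait | queues: N=1 E=1 S=1 W=1
Step 2 [NS]: N:car2-GO,E:wait,S:car5-GO,W:wait | queues: N=0 E=1 S=0 W=1
Step 3 [NS]: N:empty,E:wait,S:empty,W:wait | queues: N=0 E=1 S=0 W=1
Step 4 [EW]: N:wait,E:car6-GO,S:wait,W:car3-GO | queues: N=0 E=0 S=0 W=0

N: empty
E: empty
S: empty
W: empty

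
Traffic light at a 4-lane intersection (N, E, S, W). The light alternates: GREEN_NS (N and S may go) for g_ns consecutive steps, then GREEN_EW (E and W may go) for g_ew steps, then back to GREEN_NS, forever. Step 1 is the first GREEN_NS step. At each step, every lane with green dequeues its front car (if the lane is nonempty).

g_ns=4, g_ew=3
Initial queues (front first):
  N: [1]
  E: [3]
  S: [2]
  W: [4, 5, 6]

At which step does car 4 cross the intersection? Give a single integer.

Step 1 [NS]: N:car1-GO,E:wait,S:car2-GO,W:wait | queues: N=0 E=1 S=0 W=3
Step 2 [NS]: N:empty,E:wait,S:empty,W:wait | queues: N=0 E=1 S=0 W=3
Step 3 [NS]: N:empty,E:wait,S:empty,W:wait | queues: N=0 E=1 S=0 W=3
Step 4 [NS]: N:empty,E:wait,S:empty,W:wait | queues: N=0 E=1 S=0 W=3
Step 5 [EW]: N:wait,E:car3-GO,S:wait,W:car4-GO | queues: N=0 E=0 S=0 W=2
Step 6 [EW]: N:wait,E:empty,S:wait,W:car5-GO | queues: N=0 E=0 S=0 W=1
Step 7 [EW]: N:wait,E:empty,S:wait,W:car6-GO | queues: N=0 E=0 S=0 W=0
Car 4 crosses at step 5

5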